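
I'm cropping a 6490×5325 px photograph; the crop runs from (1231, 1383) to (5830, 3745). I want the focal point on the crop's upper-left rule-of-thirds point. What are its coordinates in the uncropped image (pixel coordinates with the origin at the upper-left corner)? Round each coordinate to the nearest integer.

x = 2764 px, y = 2170 px

Crop width = 5830 − 1231 = 4599 px; one third is 1533.00 px.
Crop height = 3745 − 1383 = 2362 px; one third is 787.33 px.
The upper-left point is one-third across and one-third down within the crop:
x = 1231 + 1 × 1533.00 ≈ 2764; y = 1383 + 1 × 787.33 ≈ 2170.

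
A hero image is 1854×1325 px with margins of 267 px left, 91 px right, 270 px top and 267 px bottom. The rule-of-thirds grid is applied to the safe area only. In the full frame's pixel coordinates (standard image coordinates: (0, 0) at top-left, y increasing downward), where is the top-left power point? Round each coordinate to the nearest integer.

(766, 533)

Content width = 1854 − 267 − 91 = 1496 px; content height = 1325 − 270 − 267 = 788 px.
Top-left is one-third across and one-third down within the safe area.
x = 267 + 1 × 1496/3 = 267 + 498.67 ≈ 766
y = 270 + 1 × 788/3 = 270 + 262.67 ≈ 533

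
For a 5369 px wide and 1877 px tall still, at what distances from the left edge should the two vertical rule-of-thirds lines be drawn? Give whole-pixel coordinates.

5369 / 3 = 1789.67, so the vertical lines sit at one and two thirds of 5369.

1790 px and 3579 px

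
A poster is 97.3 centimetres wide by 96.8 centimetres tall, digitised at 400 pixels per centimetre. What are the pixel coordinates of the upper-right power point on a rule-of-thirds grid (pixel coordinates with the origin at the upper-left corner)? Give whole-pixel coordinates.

In pixels the canvas is 97.3 × 400 = 38920 wide and 96.8 × 400 = 38720 tall.
The upper-right point is two-thirds across and one-third down:
x = 2 × 38920/3 ≈ 25947; y = 1 × 38720/3 ≈ 12907.

(25947, 12907)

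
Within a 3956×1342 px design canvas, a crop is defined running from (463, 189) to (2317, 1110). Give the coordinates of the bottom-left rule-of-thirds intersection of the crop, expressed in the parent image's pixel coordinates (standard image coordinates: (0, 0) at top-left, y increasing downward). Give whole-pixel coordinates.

(1081, 803)

Crop width = 2317 − 463 = 1854 px; one third is 618.00 px.
Crop height = 1110 − 189 = 921 px; one third is 307.00 px.
The bottom-left point is one-third across and two-thirds down within the crop:
x = 463 + 1 × 618.00 ≈ 1081; y = 189 + 2 × 307.00 ≈ 803.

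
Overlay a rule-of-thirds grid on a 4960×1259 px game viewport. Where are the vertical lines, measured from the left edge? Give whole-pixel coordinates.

x = 1653 px and x = 3307 px

4960 / 3 = 1653.33, so the vertical lines sit at one and two thirds of 4960.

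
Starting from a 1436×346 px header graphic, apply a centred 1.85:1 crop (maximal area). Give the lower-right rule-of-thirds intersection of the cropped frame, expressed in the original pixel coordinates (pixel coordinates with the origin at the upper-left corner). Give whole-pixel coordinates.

x = 825 px, y = 231 px

1436/346 > 1.85/1, so the 1.85:1 crop keeps the full height 346 and trims width to 346 × 1.85/1 = 640.10 px.
Left offset = (1436 − 640.10)/2 = 397.95 px; top offset = 0.
Lower-right is two-thirds across and two-thirds down within the crop:
x = 397.95 + 2 × 640.10/3 ≈ 825; y = 0.00 + 2 × 346.00/3 ≈ 231.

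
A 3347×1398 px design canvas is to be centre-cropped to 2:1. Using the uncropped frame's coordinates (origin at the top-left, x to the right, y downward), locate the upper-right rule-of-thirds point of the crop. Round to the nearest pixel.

3347/1398 > 2/1, so the 2:1 crop keeps the full height 1398 and trims width to 1398 × 2/1 = 2796.00 px.
Left offset = (3347 − 2796.00)/2 = 275.50 px; top offset = 0.
Upper-right is two-thirds across and one-third down within the crop:
x = 275.50 + 2 × 2796.00/3 ≈ 2140; y = 0.00 + 1 × 1398.00/3 ≈ 466.

x = 2140 px, y = 466 px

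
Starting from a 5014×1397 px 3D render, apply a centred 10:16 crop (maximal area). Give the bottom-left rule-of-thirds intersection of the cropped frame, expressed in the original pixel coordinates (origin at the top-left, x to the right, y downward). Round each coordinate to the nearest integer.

x = 2361 px, y = 931 px

5014/1397 > 10/16, so the 10:16 crop keeps the full height 1397 and trims width to 1397 × 10/16 = 873.12 px.
Left offset = (5014 − 873.12)/2 = 2070.44 px; top offset = 0.
Bottom-left is one-third across and two-thirds down within the crop:
x = 2070.44 + 1 × 873.12/3 ≈ 2361; y = 0.00 + 2 × 1397.00/3 ≈ 931.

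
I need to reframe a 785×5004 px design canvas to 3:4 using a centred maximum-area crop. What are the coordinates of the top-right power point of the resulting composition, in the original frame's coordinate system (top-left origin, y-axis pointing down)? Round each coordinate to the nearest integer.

x = 523 px, y = 2328 px

785/5004 < 3/4, so the 3:4 crop keeps the full width 785 and trims height to 785 × 4/3 = 1046.67 px.
Top offset = (5004 − 1046.67)/2 = 1978.67 px; left offset = 0.
Top-right is two-thirds across and one-third down within the crop:
x = 0.00 + 2 × 785.00/3 ≈ 523; y = 1978.67 + 1 × 1046.67/3 ≈ 2328.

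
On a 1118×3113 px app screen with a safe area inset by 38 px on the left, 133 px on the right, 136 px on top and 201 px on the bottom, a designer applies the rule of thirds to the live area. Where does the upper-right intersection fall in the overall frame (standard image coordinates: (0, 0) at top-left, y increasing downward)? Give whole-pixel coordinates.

Content width = 1118 − 38 − 133 = 947 px; content height = 3113 − 136 − 201 = 2776 px.
Upper-right is two-thirds across and one-third down within the live area.
x = 38 + 2 × 947/3 = 38 + 631.33 ≈ 669
y = 136 + 1 × 2776/3 = 136 + 925.33 ≈ 1061

x = 669 px, y = 1061 px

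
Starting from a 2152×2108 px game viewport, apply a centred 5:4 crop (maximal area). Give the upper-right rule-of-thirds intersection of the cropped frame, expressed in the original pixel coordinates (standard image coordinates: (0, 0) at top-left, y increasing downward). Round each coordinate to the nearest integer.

(1435, 767)

2152/2108 < 5/4, so the 5:4 crop keeps the full width 2152 and trims height to 2152 × 4/5 = 1721.60 px.
Top offset = (2108 − 1721.60)/2 = 193.20 px; left offset = 0.
Upper-right is two-thirds across and one-third down within the crop:
x = 0.00 + 2 × 2152.00/3 ≈ 1435; y = 193.20 + 1 × 1721.60/3 ≈ 767.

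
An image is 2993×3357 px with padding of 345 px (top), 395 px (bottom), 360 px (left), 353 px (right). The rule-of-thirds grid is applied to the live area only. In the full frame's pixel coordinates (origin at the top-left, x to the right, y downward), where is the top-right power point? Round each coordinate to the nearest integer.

Content width = 2993 − 360 − 353 = 2280 px; content height = 3357 − 345 − 395 = 2617 px.
Top-right is two-thirds across and one-third down within the live area.
x = 360 + 2 × 2280/3 = 360 + 1520.00 ≈ 1880
y = 345 + 1 × 2617/3 = 345 + 872.33 ≈ 1217

(1880, 1217)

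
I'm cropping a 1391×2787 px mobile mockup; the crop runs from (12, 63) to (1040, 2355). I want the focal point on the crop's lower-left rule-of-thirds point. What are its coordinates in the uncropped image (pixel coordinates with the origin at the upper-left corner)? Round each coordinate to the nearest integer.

Crop width = 1040 − 12 = 1028 px; one third is 342.67 px.
Crop height = 2355 − 63 = 2292 px; one third is 764.00 px.
The lower-left point is one-third across and two-thirds down within the crop:
x = 12 + 1 × 342.67 ≈ 355; y = 63 + 2 × 764.00 ≈ 1591.

(355, 1591)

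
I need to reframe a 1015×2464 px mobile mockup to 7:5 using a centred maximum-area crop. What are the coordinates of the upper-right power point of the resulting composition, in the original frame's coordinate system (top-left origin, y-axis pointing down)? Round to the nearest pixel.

x = 677 px, y = 1111 px

1015/2464 < 7/5, so the 7:5 crop keeps the full width 1015 and trims height to 1015 × 5/7 = 725.00 px.
Top offset = (2464 − 725.00)/2 = 869.50 px; left offset = 0.
Upper-right is two-thirds across and one-third down within the crop:
x = 0.00 + 2 × 1015.00/3 ≈ 677; y = 869.50 + 1 × 725.00/3 ≈ 1111.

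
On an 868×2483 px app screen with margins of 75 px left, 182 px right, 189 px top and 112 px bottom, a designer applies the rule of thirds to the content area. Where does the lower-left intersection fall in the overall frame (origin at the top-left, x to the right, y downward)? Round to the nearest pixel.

(279, 1644)

Content width = 868 − 75 − 182 = 611 px; content height = 2483 − 189 − 112 = 2182 px.
Lower-left is one-third across and two-thirds down within the content area.
x = 75 + 1 × 611/3 = 75 + 203.67 ≈ 279
y = 189 + 2 × 2182/3 = 189 + 1454.67 ≈ 1644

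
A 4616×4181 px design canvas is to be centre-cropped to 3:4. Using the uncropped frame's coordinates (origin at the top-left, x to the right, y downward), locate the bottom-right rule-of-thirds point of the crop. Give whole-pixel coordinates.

4616/4181 > 3/4, so the 3:4 crop keeps the full height 4181 and trims width to 4181 × 3/4 = 3135.75 px.
Left offset = (4616 − 3135.75)/2 = 740.12 px; top offset = 0.
Bottom-right is two-thirds across and two-thirds down within the crop:
x = 740.12 + 2 × 3135.75/3 ≈ 2831; y = 0.00 + 2 × 4181.00/3 ≈ 2787.

(2831, 2787)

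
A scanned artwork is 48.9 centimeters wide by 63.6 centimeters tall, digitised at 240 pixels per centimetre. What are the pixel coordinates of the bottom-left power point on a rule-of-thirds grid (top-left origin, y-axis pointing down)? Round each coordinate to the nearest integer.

x = 3912 px, y = 10176 px

In pixels the canvas is 48.9 × 240 = 11736 wide and 63.6 × 240 = 15264 tall.
The bottom-left point is one-third across and two-thirds down:
x = 1 × 11736/3 ≈ 3912; y = 2 × 15264/3 ≈ 10176.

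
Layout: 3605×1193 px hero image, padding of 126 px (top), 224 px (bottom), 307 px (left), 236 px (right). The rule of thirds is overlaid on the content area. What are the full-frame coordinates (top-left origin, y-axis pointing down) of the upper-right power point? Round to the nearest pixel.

Content width = 3605 − 307 − 236 = 3062 px; content height = 1193 − 126 − 224 = 843 px.
Upper-right is two-thirds across and one-third down within the content area.
x = 307 + 2 × 3062/3 = 307 + 2041.33 ≈ 2348
y = 126 + 1 × 843/3 = 126 + 281.00 ≈ 407

x = 2348 px, y = 407 px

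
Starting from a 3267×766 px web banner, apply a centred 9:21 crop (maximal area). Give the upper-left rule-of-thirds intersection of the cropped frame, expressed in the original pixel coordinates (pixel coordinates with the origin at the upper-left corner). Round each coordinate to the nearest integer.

(1579, 255)

3267/766 > 9/21, so the 9:21 crop keeps the full height 766 and trims width to 766 × 9/21 = 328.29 px.
Left offset = (3267 − 328.29)/2 = 1469.36 px; top offset = 0.
Upper-left is one-third across and one-third down within the crop:
x = 1469.36 + 1 × 328.29/3 ≈ 1579; y = 0.00 + 1 × 766.00/3 ≈ 255.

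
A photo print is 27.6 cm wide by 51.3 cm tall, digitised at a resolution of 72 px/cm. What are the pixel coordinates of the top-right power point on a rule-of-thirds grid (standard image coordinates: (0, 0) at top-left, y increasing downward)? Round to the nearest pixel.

(1325, 1231)

In pixels the canvas is 27.6 × 72 = 1987.2 wide and 51.3 × 72 = 3693.6 tall.
The top-right point is two-thirds across and one-third down:
x = 2 × 1987.2/3 ≈ 1325; y = 1 × 3693.6/3 ≈ 1231.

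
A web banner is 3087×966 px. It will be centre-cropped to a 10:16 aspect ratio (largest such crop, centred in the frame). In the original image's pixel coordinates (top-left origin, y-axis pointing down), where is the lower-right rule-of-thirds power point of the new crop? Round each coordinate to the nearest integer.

3087/966 > 10/16, so the 10:16 crop keeps the full height 966 and trims width to 966 × 10/16 = 603.75 px.
Left offset = (3087 − 603.75)/2 = 1241.62 px; top offset = 0.
Lower-right is two-thirds across and two-thirds down within the crop:
x = 1241.62 + 2 × 603.75/3 ≈ 1644; y = 0.00 + 2 × 966.00/3 ≈ 644.

(1644, 644)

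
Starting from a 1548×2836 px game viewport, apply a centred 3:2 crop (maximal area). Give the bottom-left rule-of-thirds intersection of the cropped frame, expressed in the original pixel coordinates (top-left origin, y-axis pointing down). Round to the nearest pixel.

(516, 1590)

1548/2836 < 3/2, so the 3:2 crop keeps the full width 1548 and trims height to 1548 × 2/3 = 1032.00 px.
Top offset = (2836 − 1032.00)/2 = 902.00 px; left offset = 0.
Bottom-left is one-third across and two-thirds down within the crop:
x = 0.00 + 1 × 1548.00/3 ≈ 516; y = 902.00 + 2 × 1032.00/3 ≈ 1590.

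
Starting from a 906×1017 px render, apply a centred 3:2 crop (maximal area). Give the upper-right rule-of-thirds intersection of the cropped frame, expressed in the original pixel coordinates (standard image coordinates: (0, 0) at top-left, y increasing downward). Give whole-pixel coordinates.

x = 604 px, y = 408 px

906/1017 < 3/2, so the 3:2 crop keeps the full width 906 and trims height to 906 × 2/3 = 604.00 px.
Top offset = (1017 − 604.00)/2 = 206.50 px; left offset = 0.
Upper-right is two-thirds across and one-third down within the crop:
x = 0.00 + 2 × 906.00/3 ≈ 604; y = 206.50 + 1 × 604.00/3 ≈ 408.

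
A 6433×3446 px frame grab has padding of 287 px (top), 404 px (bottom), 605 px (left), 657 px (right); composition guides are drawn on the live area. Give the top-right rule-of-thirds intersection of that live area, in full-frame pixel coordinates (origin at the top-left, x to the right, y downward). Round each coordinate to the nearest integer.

x = 4052 px, y = 1205 px

Content width = 6433 − 605 − 657 = 5171 px; content height = 3446 − 287 − 404 = 2755 px.
Top-right is two-thirds across and one-third down within the live area.
x = 605 + 2 × 5171/3 = 605 + 3447.33 ≈ 4052
y = 287 + 1 × 2755/3 = 287 + 918.33 ≈ 1205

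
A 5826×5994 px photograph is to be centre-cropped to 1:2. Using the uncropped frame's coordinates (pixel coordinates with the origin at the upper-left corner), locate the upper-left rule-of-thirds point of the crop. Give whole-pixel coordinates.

5826/5994 > 1/2, so the 1:2 crop keeps the full height 5994 and trims width to 5994 × 1/2 = 2997.00 px.
Left offset = (5826 − 2997.00)/2 = 1414.50 px; top offset = 0.
Upper-left is one-third across and one-third down within the crop:
x = 1414.50 + 1 × 2997.00/3 ≈ 2414; y = 0.00 + 1 × 5994.00/3 ≈ 1998.

x = 2414 px, y = 1998 px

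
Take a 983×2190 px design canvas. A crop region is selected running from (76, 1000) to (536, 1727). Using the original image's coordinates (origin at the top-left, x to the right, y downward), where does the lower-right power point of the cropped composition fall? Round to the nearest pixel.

(383, 1485)

Crop width = 536 − 76 = 460 px; one third is 153.33 px.
Crop height = 1727 − 1000 = 727 px; one third is 242.33 px.
The lower-right point is two-thirds across and two-thirds down within the crop:
x = 76 + 2 × 153.33 ≈ 383; y = 1000 + 2 × 242.33 ≈ 1485.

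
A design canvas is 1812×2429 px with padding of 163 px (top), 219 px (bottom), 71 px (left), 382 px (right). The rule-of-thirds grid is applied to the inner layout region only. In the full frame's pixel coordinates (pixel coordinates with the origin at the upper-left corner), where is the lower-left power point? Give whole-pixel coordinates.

x = 524 px, y = 1528 px

Content width = 1812 − 71 − 382 = 1359 px; content height = 2429 − 163 − 219 = 2047 px.
Lower-left is one-third across and two-thirds down within the inner layout region.
x = 71 + 1 × 1359/3 = 71 + 453.00 ≈ 524
y = 163 + 2 × 2047/3 = 163 + 1364.67 ≈ 1528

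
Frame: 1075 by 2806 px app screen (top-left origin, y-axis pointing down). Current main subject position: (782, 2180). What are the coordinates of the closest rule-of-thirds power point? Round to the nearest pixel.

x = 717 px, y = 1871 px

Third lines: x ∈ {358, 717}, y ∈ {935, 1871}.
782 is closer to x = 717; 2180 is closer to y = 1871.
So the nearest intersection is the lower-right power point.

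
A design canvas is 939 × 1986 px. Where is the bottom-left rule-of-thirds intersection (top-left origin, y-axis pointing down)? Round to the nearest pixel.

The bottom-left point sits one-third of the way across and two-thirds of the way down.
x = 1 × 939/3 ≈ 313; y = 2 × 1986/3 ≈ 1324.

(313, 1324)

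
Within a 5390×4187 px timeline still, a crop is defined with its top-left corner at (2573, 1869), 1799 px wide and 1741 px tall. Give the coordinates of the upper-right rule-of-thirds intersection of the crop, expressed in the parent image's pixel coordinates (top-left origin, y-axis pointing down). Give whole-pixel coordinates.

(3772, 2449)

One third of the crop width 1799 is 599.67 px.
One third of the crop height 1741 is 580.33 px.
The upper-right point is two-thirds across and one-third down within the crop:
x = 2573 + 2 × 599.67 ≈ 3772; y = 1869 + 1 × 580.33 ≈ 2449.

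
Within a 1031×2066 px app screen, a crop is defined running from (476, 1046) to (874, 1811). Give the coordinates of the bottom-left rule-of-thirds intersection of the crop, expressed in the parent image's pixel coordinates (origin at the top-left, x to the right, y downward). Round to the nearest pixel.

Crop width = 874 − 476 = 398 px; one third is 132.67 px.
Crop height = 1811 − 1046 = 765 px; one third is 255.00 px.
The bottom-left point is one-third across and two-thirds down within the crop:
x = 476 + 1 × 132.67 ≈ 609; y = 1046 + 2 × 255.00 ≈ 1556.

(609, 1556)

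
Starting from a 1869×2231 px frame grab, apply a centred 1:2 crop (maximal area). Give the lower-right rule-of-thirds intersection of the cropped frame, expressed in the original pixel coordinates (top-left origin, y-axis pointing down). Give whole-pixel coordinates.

(1120, 1487)

1869/2231 > 1/2, so the 1:2 crop keeps the full height 2231 and trims width to 2231 × 1/2 = 1115.50 px.
Left offset = (1869 − 1115.50)/2 = 376.75 px; top offset = 0.
Lower-right is two-thirds across and two-thirds down within the crop:
x = 376.75 + 2 × 1115.50/3 ≈ 1120; y = 0.00 + 2 × 2231.00/3 ≈ 1487.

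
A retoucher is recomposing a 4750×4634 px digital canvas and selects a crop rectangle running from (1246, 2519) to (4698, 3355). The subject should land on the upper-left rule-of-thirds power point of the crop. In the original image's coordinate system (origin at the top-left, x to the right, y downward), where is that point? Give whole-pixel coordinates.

(2397, 2798)

Crop width = 4698 − 1246 = 3452 px; one third is 1150.67 px.
Crop height = 3355 − 2519 = 836 px; one third is 278.67 px.
The upper-left point is one-third across and one-third down within the crop:
x = 1246 + 1 × 1150.67 ≈ 2397; y = 2519 + 1 × 278.67 ≈ 2798.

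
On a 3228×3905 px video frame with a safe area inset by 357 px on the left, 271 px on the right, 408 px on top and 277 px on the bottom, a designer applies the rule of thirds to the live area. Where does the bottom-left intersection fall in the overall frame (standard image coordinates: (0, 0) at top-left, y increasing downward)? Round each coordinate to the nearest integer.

x = 1224 px, y = 2555 px

Content width = 3228 − 357 − 271 = 2600 px; content height = 3905 − 408 − 277 = 3220 px.
Bottom-left is one-third across and two-thirds down within the live area.
x = 357 + 1 × 2600/3 = 357 + 866.67 ≈ 1224
y = 408 + 2 × 3220/3 = 408 + 2146.67 ≈ 2555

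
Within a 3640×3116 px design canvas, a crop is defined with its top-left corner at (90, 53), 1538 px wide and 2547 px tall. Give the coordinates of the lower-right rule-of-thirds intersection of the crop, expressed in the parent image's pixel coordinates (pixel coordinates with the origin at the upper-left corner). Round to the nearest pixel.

One third of the crop width 1538 is 512.67 px.
One third of the crop height 2547 is 849.00 px.
The lower-right point is two-thirds across and two-thirds down within the crop:
x = 90 + 2 × 512.67 ≈ 1115; y = 53 + 2 × 849.00 ≈ 1751.

(1115, 1751)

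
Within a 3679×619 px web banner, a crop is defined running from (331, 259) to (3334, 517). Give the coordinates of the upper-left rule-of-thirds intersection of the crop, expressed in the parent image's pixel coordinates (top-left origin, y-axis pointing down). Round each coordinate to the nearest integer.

x = 1332 px, y = 345 px

Crop width = 3334 − 331 = 3003 px; one third is 1001.00 px.
Crop height = 517 − 259 = 258 px; one third is 86.00 px.
The upper-left point is one-third across and one-third down within the crop:
x = 331 + 1 × 1001.00 ≈ 1332; y = 259 + 1 × 86.00 ≈ 345.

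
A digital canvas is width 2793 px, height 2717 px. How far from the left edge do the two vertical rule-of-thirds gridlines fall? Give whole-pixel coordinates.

x = 931 px and x = 1862 px

2793 / 3 = 931, so the vertical lines sit at one and two thirds of 2793.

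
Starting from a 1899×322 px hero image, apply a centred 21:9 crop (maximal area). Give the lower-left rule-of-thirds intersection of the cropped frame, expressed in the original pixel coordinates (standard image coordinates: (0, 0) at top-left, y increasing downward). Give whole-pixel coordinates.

(824, 215)

1899/322 > 21/9, so the 21:9 crop keeps the full height 322 and trims width to 322 × 21/9 = 751.33 px.
Left offset = (1899 − 751.33)/2 = 573.83 px; top offset = 0.
Lower-left is one-third across and two-thirds down within the crop:
x = 573.83 + 1 × 751.33/3 ≈ 824; y = 0.00 + 2 × 322.00/3 ≈ 215.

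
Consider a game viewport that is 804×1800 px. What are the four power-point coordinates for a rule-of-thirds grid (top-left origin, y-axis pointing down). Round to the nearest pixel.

(268, 600), (536, 600), (268, 1200), (536, 1200)

One third of 804 is 268; one third of 1800 is 600.
Vertical third lines at x = 268 and x = 536; horizontal third lines at y = 600 and y = 1200.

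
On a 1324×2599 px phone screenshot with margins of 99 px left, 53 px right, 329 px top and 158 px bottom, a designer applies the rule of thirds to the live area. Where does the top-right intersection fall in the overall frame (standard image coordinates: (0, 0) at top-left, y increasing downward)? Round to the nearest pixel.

Content width = 1324 − 99 − 53 = 1172 px; content height = 2599 − 329 − 158 = 2112 px.
Top-right is two-thirds across and one-third down within the live area.
x = 99 + 2 × 1172/3 = 99 + 781.33 ≈ 880
y = 329 + 1 × 2112/3 = 329 + 704.00 ≈ 1033

(880, 1033)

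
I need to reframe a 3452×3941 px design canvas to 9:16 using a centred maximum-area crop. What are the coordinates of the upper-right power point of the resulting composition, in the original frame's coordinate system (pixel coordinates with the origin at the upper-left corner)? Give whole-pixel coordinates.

x = 2095 px, y = 1314 px

3452/3941 > 9/16, so the 9:16 crop keeps the full height 3941 and trims width to 3941 × 9/16 = 2216.81 px.
Left offset = (3452 − 2216.81)/2 = 617.59 px; top offset = 0.
Upper-right is two-thirds across and one-third down within the crop:
x = 617.59 + 2 × 2216.81/3 ≈ 2095; y = 0.00 + 1 × 3941.00/3 ≈ 1314.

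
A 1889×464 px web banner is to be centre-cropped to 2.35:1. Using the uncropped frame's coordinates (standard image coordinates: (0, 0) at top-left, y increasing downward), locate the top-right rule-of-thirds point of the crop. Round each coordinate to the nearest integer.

1889/464 > 2.35/1, so the 2.35:1 crop keeps the full height 464 and trims width to 464 × 2.35/1 = 1090.40 px.
Left offset = (1889 − 1090.40)/2 = 399.30 px; top offset = 0.
Top-right is two-thirds across and one-third down within the crop:
x = 399.30 + 2 × 1090.40/3 ≈ 1126; y = 0.00 + 1 × 464.00/3 ≈ 155.

x = 1126 px, y = 155 px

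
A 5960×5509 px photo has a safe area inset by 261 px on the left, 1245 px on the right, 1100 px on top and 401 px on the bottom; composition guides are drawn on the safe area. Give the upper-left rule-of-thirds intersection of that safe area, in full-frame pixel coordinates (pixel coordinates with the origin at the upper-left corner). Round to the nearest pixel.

(1746, 2436)

Content width = 5960 − 261 − 1245 = 4454 px; content height = 5509 − 1100 − 401 = 4008 px.
Upper-left is one-third across and one-third down within the safe area.
x = 261 + 1 × 4454/3 = 261 + 1484.67 ≈ 1746
y = 1100 + 1 × 4008/3 = 1100 + 1336.00 ≈ 2436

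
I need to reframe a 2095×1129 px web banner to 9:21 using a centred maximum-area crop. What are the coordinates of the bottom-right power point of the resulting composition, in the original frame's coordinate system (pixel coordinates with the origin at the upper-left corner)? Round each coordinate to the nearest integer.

(1128, 753)

2095/1129 > 9/21, so the 9:21 crop keeps the full height 1129 and trims width to 1129 × 9/21 = 483.86 px.
Left offset = (2095 − 483.86)/2 = 805.57 px; top offset = 0.
Bottom-right is two-thirds across and two-thirds down within the crop:
x = 805.57 + 2 × 483.86/3 ≈ 1128; y = 0.00 + 2 × 1129.00/3 ≈ 753.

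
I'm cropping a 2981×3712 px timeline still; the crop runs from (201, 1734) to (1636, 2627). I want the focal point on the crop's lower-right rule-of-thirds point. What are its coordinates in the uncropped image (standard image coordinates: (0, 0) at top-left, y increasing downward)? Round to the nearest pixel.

Crop width = 1636 − 201 = 1435 px; one third is 478.33 px.
Crop height = 2627 − 1734 = 893 px; one third is 297.67 px.
The lower-right point is two-thirds across and two-thirds down within the crop:
x = 201 + 2 × 478.33 ≈ 1158; y = 1734 + 2 × 297.67 ≈ 2329.

x = 1158 px, y = 2329 px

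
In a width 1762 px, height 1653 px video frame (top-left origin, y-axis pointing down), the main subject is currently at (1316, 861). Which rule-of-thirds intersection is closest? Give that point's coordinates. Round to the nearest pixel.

Third lines: x ∈ {587, 1175}, y ∈ {551, 1102}.
1316 is closer to x = 1175; 861 is closer to y = 1102.
So the nearest intersection is the lower-right power point.

(1175, 1102)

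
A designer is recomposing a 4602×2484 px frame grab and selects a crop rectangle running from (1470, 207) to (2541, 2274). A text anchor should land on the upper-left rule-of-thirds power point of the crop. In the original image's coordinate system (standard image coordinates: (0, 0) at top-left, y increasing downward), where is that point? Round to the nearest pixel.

Crop width = 2541 − 1470 = 1071 px; one third is 357.00 px.
Crop height = 2274 − 207 = 2067 px; one third is 689.00 px.
The upper-left point is one-third across and one-third down within the crop:
x = 1470 + 1 × 357.00 ≈ 1827; y = 207 + 1 × 689.00 ≈ 896.

x = 1827 px, y = 896 px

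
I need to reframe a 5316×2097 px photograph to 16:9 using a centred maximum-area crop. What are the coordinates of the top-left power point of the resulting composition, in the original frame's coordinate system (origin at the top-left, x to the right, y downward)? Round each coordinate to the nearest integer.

5316/2097 > 16/9, so the 16:9 crop keeps the full height 2097 and trims width to 2097 × 16/9 = 3728.00 px.
Left offset = (5316 − 3728.00)/2 = 794.00 px; top offset = 0.
Top-left is one-third across and one-third down within the crop:
x = 794.00 + 1 × 3728.00/3 ≈ 2037; y = 0.00 + 1 × 2097.00/3 ≈ 699.

x = 2037 px, y = 699 px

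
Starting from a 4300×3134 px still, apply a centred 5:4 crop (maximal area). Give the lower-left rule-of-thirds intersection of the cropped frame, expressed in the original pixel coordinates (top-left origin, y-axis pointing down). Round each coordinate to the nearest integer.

4300/3134 > 5/4, so the 5:4 crop keeps the full height 3134 and trims width to 3134 × 5/4 = 3917.50 px.
Left offset = (4300 − 3917.50)/2 = 191.25 px; top offset = 0.
Lower-left is one-third across and two-thirds down within the crop:
x = 191.25 + 1 × 3917.50/3 ≈ 1497; y = 0.00 + 2 × 3134.00/3 ≈ 2089.

(1497, 2089)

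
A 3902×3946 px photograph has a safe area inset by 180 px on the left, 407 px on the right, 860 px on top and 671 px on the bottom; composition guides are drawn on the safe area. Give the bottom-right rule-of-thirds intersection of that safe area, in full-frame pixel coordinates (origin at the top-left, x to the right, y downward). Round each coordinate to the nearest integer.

x = 2390 px, y = 2470 px

Content width = 3902 − 180 − 407 = 3315 px; content height = 3946 − 860 − 671 = 2415 px.
Bottom-right is two-thirds across and two-thirds down within the safe area.
x = 180 + 2 × 3315/3 = 180 + 2210.00 ≈ 2390
y = 860 + 2 × 2415/3 = 860 + 1610.00 ≈ 2470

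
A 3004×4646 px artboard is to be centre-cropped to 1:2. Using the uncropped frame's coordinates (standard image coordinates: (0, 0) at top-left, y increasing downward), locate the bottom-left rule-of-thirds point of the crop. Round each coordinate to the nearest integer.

3004/4646 > 1/2, so the 1:2 crop keeps the full height 4646 and trims width to 4646 × 1/2 = 2323.00 px.
Left offset = (3004 − 2323.00)/2 = 340.50 px; top offset = 0.
Bottom-left is one-third across and two-thirds down within the crop:
x = 340.50 + 1 × 2323.00/3 ≈ 1115; y = 0.00 + 2 × 4646.00/3 ≈ 3097.

(1115, 3097)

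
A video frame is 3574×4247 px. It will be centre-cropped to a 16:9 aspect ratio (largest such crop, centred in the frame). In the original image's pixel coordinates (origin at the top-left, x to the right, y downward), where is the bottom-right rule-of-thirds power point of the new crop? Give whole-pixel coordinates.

3574/4247 < 16/9, so the 16:9 crop keeps the full width 3574 and trims height to 3574 × 9/16 = 2010.38 px.
Top offset = (4247 − 2010.38)/2 = 1118.31 px; left offset = 0.
Bottom-right is two-thirds across and two-thirds down within the crop:
x = 0.00 + 2 × 3574.00/3 ≈ 2383; y = 1118.31 + 2 × 2010.38/3 ≈ 2459.

(2383, 2459)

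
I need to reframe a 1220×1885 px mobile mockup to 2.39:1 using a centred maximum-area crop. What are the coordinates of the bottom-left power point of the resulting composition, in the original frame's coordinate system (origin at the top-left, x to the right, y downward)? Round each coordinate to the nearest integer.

(407, 1028)

1220/1885 < 2.39/1, so the 2.39:1 crop keeps the full width 1220 and trims height to 1220 × 1/2.39 = 510.46 px.
Top offset = (1885 − 510.46)/2 = 687.27 px; left offset = 0.
Bottom-left is one-third across and two-thirds down within the crop:
x = 0.00 + 1 × 1220.00/3 ≈ 407; y = 687.27 + 2 × 510.46/3 ≈ 1028.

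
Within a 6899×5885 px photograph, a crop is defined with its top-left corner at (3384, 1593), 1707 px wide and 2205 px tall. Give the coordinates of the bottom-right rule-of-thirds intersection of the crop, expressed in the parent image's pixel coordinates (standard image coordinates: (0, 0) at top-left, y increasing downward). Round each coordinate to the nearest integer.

x = 4522 px, y = 3063 px

One third of the crop width 1707 is 569.00 px.
One third of the crop height 2205 is 735.00 px.
The bottom-right point is two-thirds across and two-thirds down within the crop:
x = 3384 + 2 × 569.00 ≈ 4522; y = 1593 + 2 × 735.00 ≈ 3063.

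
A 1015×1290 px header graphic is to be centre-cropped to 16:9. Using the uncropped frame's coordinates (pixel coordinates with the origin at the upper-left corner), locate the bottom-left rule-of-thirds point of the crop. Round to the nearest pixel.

x = 338 px, y = 740 px

1015/1290 < 16/9, so the 16:9 crop keeps the full width 1015 and trims height to 1015 × 9/16 = 570.94 px.
Top offset = (1290 − 570.94)/2 = 359.53 px; left offset = 0.
Bottom-left is one-third across and two-thirds down within the crop:
x = 0.00 + 1 × 1015.00/3 ≈ 338; y = 359.53 + 2 × 570.94/3 ≈ 740.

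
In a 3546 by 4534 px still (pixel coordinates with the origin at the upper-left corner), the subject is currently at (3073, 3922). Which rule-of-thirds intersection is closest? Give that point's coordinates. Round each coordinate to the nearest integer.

Third lines: x ∈ {1182, 2364}, y ∈ {1511, 3023}.
3073 is closer to x = 2364; 3922 is closer to y = 3023.
So the nearest intersection is the lower-right power point.

x = 2364 px, y = 3023 px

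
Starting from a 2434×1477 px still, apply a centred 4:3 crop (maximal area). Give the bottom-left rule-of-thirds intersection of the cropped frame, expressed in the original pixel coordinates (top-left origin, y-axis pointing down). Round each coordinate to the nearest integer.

(889, 985)

2434/1477 > 4/3, so the 4:3 crop keeps the full height 1477 and trims width to 1477 × 4/3 = 1969.33 px.
Left offset = (2434 − 1969.33)/2 = 232.33 px; top offset = 0.
Bottom-left is one-third across and two-thirds down within the crop:
x = 232.33 + 1 × 1969.33/3 ≈ 889; y = 0.00 + 2 × 1477.00/3 ≈ 985.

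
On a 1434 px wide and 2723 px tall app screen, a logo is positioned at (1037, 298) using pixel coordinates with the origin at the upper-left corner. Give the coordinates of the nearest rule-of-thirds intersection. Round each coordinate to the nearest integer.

Third lines: x ∈ {478, 956}, y ∈ {908, 1815}.
1037 is closer to x = 956; 298 is closer to y = 908.
So the nearest intersection is the upper-right power point.

x = 956 px, y = 908 px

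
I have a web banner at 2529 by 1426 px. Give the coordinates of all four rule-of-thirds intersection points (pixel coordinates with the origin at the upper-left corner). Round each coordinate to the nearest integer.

(843, 475), (1686, 475), (843, 951), (1686, 951)

One third of 2529 is 843; one third of 1426 is 475.33.
Vertical third lines at x = 843 and x = 1686; horizontal third lines at y = 475 and y = 951.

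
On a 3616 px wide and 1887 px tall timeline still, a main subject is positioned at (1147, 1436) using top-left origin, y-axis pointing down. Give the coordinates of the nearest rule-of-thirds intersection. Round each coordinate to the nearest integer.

x = 1205 px, y = 1258 px

Third lines: x ∈ {1205, 2411}, y ∈ {629, 1258}.
1147 is closer to x = 1205; 1436 is closer to y = 1258.
So the nearest intersection is the lower-left power point.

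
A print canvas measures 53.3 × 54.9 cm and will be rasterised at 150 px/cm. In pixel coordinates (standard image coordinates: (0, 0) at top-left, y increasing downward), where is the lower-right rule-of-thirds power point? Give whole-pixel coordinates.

In pixels the canvas is 53.3 × 150 = 7995 wide and 54.9 × 150 = 8235 tall.
The lower-right point is two-thirds across and two-thirds down:
x = 2 × 7995/3 ≈ 5330; y = 2 × 8235/3 ≈ 5490.

(5330, 5490)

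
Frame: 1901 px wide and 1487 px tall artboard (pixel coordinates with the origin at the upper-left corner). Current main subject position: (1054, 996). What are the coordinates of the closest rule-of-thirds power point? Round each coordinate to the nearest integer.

Third lines: x ∈ {634, 1267}, y ∈ {496, 991}.
1054 is closer to x = 1267; 996 is closer to y = 991.
So the nearest intersection is the lower-right power point.

(1267, 991)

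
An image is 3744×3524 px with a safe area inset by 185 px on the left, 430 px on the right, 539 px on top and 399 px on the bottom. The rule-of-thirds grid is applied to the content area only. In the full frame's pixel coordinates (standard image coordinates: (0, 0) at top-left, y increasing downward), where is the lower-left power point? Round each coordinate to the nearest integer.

(1228, 2263)

Content width = 3744 − 185 − 430 = 3129 px; content height = 3524 − 539 − 399 = 2586 px.
Lower-left is one-third across and two-thirds down within the content area.
x = 185 + 1 × 3129/3 = 185 + 1043.00 ≈ 1228
y = 539 + 2 × 2586/3 = 539 + 1724.00 ≈ 2263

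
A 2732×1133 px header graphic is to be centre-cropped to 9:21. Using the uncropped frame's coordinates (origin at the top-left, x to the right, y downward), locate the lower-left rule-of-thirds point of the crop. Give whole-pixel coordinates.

2732/1133 > 9/21, so the 9:21 crop keeps the full height 1133 and trims width to 1133 × 9/21 = 485.57 px.
Left offset = (2732 − 485.57)/2 = 1123.21 px; top offset = 0.
Lower-left is one-third across and two-thirds down within the crop:
x = 1123.21 + 1 × 485.57/3 ≈ 1285; y = 0.00 + 2 × 1133.00/3 ≈ 755.

(1285, 755)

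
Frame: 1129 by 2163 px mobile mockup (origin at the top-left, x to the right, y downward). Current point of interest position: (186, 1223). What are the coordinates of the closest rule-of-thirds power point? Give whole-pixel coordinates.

(376, 1442)

Third lines: x ∈ {376, 753}, y ∈ {721, 1442}.
186 is closer to x = 376; 1223 is closer to y = 1442.
So the nearest intersection is the lower-left power point.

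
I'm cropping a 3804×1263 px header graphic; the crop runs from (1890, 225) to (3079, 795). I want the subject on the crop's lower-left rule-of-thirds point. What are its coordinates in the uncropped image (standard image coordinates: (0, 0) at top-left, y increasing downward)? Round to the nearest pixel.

x = 2286 px, y = 605 px

Crop width = 3079 − 1890 = 1189 px; one third is 396.33 px.
Crop height = 795 − 225 = 570 px; one third is 190.00 px.
The lower-left point is one-third across and two-thirds down within the crop:
x = 1890 + 1 × 396.33 ≈ 2286; y = 225 + 2 × 190.00 ≈ 605.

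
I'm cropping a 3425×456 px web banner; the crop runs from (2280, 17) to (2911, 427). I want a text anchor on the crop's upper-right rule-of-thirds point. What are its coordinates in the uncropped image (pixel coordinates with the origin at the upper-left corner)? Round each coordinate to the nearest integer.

Crop width = 2911 − 2280 = 631 px; one third is 210.33 px.
Crop height = 427 − 17 = 410 px; one third is 136.67 px.
The upper-right point is two-thirds across and one-third down within the crop:
x = 2280 + 2 × 210.33 ≈ 2701; y = 17 + 1 × 136.67 ≈ 154.

(2701, 154)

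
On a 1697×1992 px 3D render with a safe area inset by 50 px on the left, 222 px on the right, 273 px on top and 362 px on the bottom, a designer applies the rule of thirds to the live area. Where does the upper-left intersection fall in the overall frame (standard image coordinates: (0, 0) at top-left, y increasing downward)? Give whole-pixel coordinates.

Content width = 1697 − 50 − 222 = 1425 px; content height = 1992 − 273 − 362 = 1357 px.
Upper-left is one-third across and one-third down within the live area.
x = 50 + 1 × 1425/3 = 50 + 475.00 ≈ 525
y = 273 + 1 × 1357/3 = 273 + 452.33 ≈ 725

x = 525 px, y = 725 px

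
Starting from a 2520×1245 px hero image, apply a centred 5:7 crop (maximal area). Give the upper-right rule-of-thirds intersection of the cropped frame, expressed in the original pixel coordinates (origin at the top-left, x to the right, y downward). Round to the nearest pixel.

x = 1408 px, y = 415 px

2520/1245 > 5/7, so the 5:7 crop keeps the full height 1245 and trims width to 1245 × 5/7 = 889.29 px.
Left offset = (2520 − 889.29)/2 = 815.36 px; top offset = 0.
Upper-right is two-thirds across and one-third down within the crop:
x = 815.36 + 2 × 889.29/3 ≈ 1408; y = 0.00 + 1 × 1245.00/3 ≈ 415.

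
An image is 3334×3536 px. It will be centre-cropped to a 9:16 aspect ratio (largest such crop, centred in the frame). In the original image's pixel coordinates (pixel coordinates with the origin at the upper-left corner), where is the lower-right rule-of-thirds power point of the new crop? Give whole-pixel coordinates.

x = 1999 px, y = 2357 px

3334/3536 > 9/16, so the 9:16 crop keeps the full height 3536 and trims width to 3536 × 9/16 = 1989.00 px.
Left offset = (3334 − 1989.00)/2 = 672.50 px; top offset = 0.
Lower-right is two-thirds across and two-thirds down within the crop:
x = 672.50 + 2 × 1989.00/3 ≈ 1999; y = 0.00 + 2 × 3536.00/3 ≈ 2357.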